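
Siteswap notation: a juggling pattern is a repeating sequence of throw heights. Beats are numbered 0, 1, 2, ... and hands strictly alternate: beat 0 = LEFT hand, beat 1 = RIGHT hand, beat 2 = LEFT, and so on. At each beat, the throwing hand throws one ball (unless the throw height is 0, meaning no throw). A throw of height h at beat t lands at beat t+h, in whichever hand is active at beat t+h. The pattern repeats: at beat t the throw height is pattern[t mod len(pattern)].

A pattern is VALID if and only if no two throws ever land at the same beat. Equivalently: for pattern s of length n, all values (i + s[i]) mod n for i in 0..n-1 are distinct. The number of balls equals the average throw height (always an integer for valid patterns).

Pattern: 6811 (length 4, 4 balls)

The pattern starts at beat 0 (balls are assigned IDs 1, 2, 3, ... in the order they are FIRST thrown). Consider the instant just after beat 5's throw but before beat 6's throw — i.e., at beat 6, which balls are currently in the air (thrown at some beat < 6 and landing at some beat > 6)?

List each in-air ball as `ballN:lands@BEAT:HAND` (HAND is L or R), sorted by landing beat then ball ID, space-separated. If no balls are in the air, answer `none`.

Answer: ball2:lands@9:R ball3:lands@10:L ball4:lands@13:R

Derivation:
Beat 0 (L): throw ball1 h=6 -> lands@6:L; in-air after throw: [b1@6:L]
Beat 1 (R): throw ball2 h=8 -> lands@9:R; in-air after throw: [b1@6:L b2@9:R]
Beat 2 (L): throw ball3 h=1 -> lands@3:R; in-air after throw: [b3@3:R b1@6:L b2@9:R]
Beat 3 (R): throw ball3 h=1 -> lands@4:L; in-air after throw: [b3@4:L b1@6:L b2@9:R]
Beat 4 (L): throw ball3 h=6 -> lands@10:L; in-air after throw: [b1@6:L b2@9:R b3@10:L]
Beat 5 (R): throw ball4 h=8 -> lands@13:R; in-air after throw: [b1@6:L b2@9:R b3@10:L b4@13:R]
Beat 6 (L): throw ball1 h=1 -> lands@7:R; in-air after throw: [b1@7:R b2@9:R b3@10:L b4@13:R]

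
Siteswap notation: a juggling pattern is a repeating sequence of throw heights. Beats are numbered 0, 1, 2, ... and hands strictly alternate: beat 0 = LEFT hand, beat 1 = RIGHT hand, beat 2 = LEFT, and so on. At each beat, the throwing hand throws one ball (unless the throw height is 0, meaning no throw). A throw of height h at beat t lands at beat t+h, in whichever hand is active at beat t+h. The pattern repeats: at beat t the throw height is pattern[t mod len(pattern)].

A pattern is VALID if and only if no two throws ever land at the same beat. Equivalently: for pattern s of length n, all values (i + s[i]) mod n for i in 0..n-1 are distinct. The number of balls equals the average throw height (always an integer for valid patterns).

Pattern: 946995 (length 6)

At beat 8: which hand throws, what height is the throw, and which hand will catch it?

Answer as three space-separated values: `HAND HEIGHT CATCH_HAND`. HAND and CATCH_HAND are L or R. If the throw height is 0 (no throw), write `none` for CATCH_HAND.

Beat 8: 8 mod 2 = 0, so hand = L
Throw height = pattern[8 mod 6] = pattern[2] = 6
Lands at beat 8+6=14, 14 mod 2 = 0, so catch hand = L

Answer: L 6 L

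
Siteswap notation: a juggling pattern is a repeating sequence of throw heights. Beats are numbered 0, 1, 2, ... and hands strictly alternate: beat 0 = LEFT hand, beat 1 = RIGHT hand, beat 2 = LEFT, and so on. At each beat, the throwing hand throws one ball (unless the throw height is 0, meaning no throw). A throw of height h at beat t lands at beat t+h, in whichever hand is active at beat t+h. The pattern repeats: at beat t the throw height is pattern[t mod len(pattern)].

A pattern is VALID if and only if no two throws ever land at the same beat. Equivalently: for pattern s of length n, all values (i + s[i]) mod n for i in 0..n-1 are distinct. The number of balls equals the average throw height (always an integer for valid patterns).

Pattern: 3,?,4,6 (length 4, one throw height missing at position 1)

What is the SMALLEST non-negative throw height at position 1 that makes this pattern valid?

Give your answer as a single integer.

i=0: (0 + 3) mod 4 = 3
i=1: s[i]=? (unknown)
i=2: (2 + 4) mod 4 = 2
i=3: (3 + 6) mod 4 = 1
Known residues: [1, 2, 3]; need a permutation of 0..3, so missing residue r = 0
Need (1 + s) mod 4 = 0; smallest s = (0 - 1) mod 4 = 3

Answer: 3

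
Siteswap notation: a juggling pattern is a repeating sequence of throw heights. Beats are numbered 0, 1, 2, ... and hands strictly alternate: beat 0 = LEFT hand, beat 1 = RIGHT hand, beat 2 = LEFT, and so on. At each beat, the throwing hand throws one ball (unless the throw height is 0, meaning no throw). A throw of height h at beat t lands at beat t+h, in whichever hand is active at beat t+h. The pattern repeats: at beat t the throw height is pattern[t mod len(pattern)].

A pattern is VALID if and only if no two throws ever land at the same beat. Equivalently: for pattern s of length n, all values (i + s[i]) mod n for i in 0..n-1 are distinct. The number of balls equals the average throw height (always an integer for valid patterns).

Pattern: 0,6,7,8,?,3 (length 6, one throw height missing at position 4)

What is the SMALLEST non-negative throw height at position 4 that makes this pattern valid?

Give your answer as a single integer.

i=0: (0 + 0) mod 6 = 0
i=1: (1 + 6) mod 6 = 1
i=2: (2 + 7) mod 6 = 3
i=3: (3 + 8) mod 6 = 5
i=4: s[i]=? (unknown)
i=5: (5 + 3) mod 6 = 2
Known residues: [0, 1, 2, 3, 5]; need a permutation of 0..5, so missing residue r = 4
Need (4 + s) mod 6 = 4; smallest s = (4 - 4) mod 6 = 0

Answer: 0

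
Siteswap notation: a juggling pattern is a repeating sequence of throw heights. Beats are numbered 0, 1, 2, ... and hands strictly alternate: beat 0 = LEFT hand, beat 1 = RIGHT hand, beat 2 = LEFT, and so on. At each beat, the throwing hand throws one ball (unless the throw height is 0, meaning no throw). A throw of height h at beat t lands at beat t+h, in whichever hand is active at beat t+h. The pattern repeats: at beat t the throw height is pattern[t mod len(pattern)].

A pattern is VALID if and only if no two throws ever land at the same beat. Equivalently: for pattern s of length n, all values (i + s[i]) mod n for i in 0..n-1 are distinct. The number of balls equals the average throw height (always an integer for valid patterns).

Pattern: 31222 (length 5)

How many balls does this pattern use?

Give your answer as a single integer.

Pattern = [3, 1, 2, 2, 2], length n = 5
  position 0: throw height = 3, running sum = 3
  position 1: throw height = 1, running sum = 4
  position 2: throw height = 2, running sum = 6
  position 3: throw height = 2, running sum = 8
  position 4: throw height = 2, running sum = 10
Total sum = 10; balls = sum / n = 10 / 5 = 2

Answer: 2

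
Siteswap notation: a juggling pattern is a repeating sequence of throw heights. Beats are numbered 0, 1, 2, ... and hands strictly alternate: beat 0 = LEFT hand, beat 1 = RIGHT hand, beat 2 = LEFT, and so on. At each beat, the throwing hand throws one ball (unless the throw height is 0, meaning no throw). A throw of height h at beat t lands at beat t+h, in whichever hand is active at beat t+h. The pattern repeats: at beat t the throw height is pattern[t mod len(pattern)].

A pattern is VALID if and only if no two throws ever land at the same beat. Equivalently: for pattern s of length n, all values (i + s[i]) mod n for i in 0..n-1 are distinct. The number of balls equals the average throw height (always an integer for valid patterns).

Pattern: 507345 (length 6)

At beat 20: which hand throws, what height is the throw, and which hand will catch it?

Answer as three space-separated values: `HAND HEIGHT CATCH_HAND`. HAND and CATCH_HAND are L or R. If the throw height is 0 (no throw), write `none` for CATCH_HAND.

Beat 20: 20 mod 2 = 0, so hand = L
Throw height = pattern[20 mod 6] = pattern[2] = 7
Lands at beat 20+7=27, 27 mod 2 = 1, so catch hand = R

Answer: L 7 R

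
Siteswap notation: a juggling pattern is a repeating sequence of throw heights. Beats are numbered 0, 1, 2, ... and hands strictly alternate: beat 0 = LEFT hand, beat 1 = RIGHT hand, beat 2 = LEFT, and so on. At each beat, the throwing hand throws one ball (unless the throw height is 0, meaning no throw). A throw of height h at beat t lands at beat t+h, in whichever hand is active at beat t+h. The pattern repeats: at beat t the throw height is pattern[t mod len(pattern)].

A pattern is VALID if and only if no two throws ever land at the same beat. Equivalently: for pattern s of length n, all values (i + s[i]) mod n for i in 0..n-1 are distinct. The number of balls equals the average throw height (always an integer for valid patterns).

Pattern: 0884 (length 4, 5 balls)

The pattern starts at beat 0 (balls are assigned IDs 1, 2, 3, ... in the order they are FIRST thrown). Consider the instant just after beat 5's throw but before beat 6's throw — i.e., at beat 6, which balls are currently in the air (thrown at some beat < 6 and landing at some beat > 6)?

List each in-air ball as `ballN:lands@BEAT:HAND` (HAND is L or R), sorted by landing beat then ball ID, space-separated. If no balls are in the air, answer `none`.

Answer: ball3:lands@7:R ball1:lands@9:R ball2:lands@10:L ball4:lands@13:R

Derivation:
Beat 1 (R): throw ball1 h=8 -> lands@9:R; in-air after throw: [b1@9:R]
Beat 2 (L): throw ball2 h=8 -> lands@10:L; in-air after throw: [b1@9:R b2@10:L]
Beat 3 (R): throw ball3 h=4 -> lands@7:R; in-air after throw: [b3@7:R b1@9:R b2@10:L]
Beat 5 (R): throw ball4 h=8 -> lands@13:R; in-air after throw: [b3@7:R b1@9:R b2@10:L b4@13:R]
Beat 6 (L): throw ball5 h=8 -> lands@14:L; in-air after throw: [b3@7:R b1@9:R b2@10:L b4@13:R b5@14:L]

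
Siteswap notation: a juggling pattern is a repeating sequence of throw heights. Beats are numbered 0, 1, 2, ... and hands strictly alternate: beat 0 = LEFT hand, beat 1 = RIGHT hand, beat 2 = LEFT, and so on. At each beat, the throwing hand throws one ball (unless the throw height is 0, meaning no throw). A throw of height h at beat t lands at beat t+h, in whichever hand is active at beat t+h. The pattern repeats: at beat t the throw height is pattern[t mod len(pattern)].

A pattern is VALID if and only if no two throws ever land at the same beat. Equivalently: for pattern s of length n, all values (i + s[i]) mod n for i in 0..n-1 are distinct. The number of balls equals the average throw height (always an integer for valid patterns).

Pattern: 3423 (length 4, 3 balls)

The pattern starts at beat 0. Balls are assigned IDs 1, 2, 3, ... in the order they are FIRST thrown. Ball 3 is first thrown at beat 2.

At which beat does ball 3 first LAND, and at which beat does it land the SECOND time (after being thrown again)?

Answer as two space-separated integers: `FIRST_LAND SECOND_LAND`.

Answer: 4 7

Derivation:
Beat 0 (L): throw ball1 h=3 -> lands@3:R; in-air after throw: [b1@3:R]
Beat 1 (R): throw ball2 h=4 -> lands@5:R; in-air after throw: [b1@3:R b2@5:R]
Beat 2 (L): throw ball3 h=2 -> lands@4:L; in-air after throw: [b1@3:R b3@4:L b2@5:R]
Beat 3 (R): throw ball1 h=3 -> lands@6:L; in-air after throw: [b3@4:L b2@5:R b1@6:L]
Beat 4 (L): throw ball3 h=3 -> lands@7:R; in-air after throw: [b2@5:R b1@6:L b3@7:R]
Beat 5 (R): throw ball2 h=4 -> lands@9:R; in-air after throw: [b1@6:L b3@7:R b2@9:R]
Beat 6 (L): throw ball1 h=2 -> lands@8:L; in-air after throw: [b3@7:R b1@8:L b2@9:R]
Beat 7 (R): throw ball3 h=3 -> lands@10:L; in-air after throw: [b1@8:L b2@9:R b3@10:L]
Ball 3: thrown@2 h=2 -> first land @4; rethrown@4 h=3 -> second land @7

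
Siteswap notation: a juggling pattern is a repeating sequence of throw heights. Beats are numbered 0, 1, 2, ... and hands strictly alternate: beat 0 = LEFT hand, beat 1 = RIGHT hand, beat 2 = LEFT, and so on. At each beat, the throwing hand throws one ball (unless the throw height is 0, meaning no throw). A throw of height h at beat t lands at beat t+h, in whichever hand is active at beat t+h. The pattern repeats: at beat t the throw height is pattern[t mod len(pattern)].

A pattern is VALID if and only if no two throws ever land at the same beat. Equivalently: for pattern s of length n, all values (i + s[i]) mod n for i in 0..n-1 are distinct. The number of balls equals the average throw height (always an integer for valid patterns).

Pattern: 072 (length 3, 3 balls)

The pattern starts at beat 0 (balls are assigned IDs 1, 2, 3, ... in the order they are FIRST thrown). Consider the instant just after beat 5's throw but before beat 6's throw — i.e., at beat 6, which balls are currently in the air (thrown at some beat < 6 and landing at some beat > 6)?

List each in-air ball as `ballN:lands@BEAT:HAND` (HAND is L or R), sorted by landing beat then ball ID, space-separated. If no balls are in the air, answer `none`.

Beat 1 (R): throw ball1 h=7 -> lands@8:L; in-air after throw: [b1@8:L]
Beat 2 (L): throw ball2 h=2 -> lands@4:L; in-air after throw: [b2@4:L b1@8:L]
Beat 4 (L): throw ball2 h=7 -> lands@11:R; in-air after throw: [b1@8:L b2@11:R]
Beat 5 (R): throw ball3 h=2 -> lands@7:R; in-air after throw: [b3@7:R b1@8:L b2@11:R]

Answer: ball3:lands@7:R ball1:lands@8:L ball2:lands@11:R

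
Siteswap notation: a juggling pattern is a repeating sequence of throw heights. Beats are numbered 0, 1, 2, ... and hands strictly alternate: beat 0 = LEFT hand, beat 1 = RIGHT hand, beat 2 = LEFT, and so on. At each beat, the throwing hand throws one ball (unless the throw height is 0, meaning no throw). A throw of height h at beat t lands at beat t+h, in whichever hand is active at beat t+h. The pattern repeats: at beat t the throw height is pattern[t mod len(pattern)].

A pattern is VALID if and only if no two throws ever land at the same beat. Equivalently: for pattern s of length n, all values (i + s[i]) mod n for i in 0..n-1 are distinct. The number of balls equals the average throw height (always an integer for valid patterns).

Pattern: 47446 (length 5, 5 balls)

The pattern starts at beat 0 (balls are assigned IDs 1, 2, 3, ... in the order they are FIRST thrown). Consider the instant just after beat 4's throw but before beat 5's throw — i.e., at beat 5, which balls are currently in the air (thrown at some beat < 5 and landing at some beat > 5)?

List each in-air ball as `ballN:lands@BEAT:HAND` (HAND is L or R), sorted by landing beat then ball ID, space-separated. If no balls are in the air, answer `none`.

Answer: ball3:lands@6:L ball4:lands@7:R ball2:lands@8:L ball1:lands@10:L

Derivation:
Beat 0 (L): throw ball1 h=4 -> lands@4:L; in-air after throw: [b1@4:L]
Beat 1 (R): throw ball2 h=7 -> lands@8:L; in-air after throw: [b1@4:L b2@8:L]
Beat 2 (L): throw ball3 h=4 -> lands@6:L; in-air after throw: [b1@4:L b3@6:L b2@8:L]
Beat 3 (R): throw ball4 h=4 -> lands@7:R; in-air after throw: [b1@4:L b3@6:L b4@7:R b2@8:L]
Beat 4 (L): throw ball1 h=6 -> lands@10:L; in-air after throw: [b3@6:L b4@7:R b2@8:L b1@10:L]
Beat 5 (R): throw ball5 h=4 -> lands@9:R; in-air after throw: [b3@6:L b4@7:R b2@8:L b5@9:R b1@10:L]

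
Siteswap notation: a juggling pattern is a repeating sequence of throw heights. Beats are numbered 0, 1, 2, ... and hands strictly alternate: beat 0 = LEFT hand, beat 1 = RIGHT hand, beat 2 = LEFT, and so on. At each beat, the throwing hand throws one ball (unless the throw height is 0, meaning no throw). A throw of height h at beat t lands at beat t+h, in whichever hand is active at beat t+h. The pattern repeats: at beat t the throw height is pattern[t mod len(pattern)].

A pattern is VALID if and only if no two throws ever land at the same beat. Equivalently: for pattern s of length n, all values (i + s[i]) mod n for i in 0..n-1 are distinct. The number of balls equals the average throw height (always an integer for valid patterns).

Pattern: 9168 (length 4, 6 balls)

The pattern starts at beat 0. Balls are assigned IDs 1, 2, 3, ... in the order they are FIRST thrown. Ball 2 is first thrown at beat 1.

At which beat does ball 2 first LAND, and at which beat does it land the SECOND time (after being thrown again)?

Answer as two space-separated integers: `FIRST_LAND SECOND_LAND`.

Beat 0 (L): throw ball1 h=9 -> lands@9:R; in-air after throw: [b1@9:R]
Beat 1 (R): throw ball2 h=1 -> lands@2:L; in-air after throw: [b2@2:L b1@9:R]
Beat 2 (L): throw ball2 h=6 -> lands@8:L; in-air after throw: [b2@8:L b1@9:R]
Beat 3 (R): throw ball3 h=8 -> lands@11:R; in-air after throw: [b2@8:L b1@9:R b3@11:R]
Beat 4 (L): throw ball4 h=9 -> lands@13:R; in-air after throw: [b2@8:L b1@9:R b3@11:R b4@13:R]
Beat 5 (R): throw ball5 h=1 -> lands@6:L; in-air after throw: [b5@6:L b2@8:L b1@9:R b3@11:R b4@13:R]
Beat 6 (L): throw ball5 h=6 -> lands@12:L; in-air after throw: [b2@8:L b1@9:R b3@11:R b5@12:L b4@13:R]
Beat 7 (R): throw ball6 h=8 -> lands@15:R; in-air after throw: [b2@8:L b1@9:R b3@11:R b5@12:L b4@13:R b6@15:R]
Beat 8 (L): throw ball2 h=9 -> lands@17:R; in-air after throw: [b1@9:R b3@11:R b5@12:L b4@13:R b6@15:R b2@17:R]
Ball 2: thrown@1 h=1 -> first land @2; rethrown@2 h=6 -> second land @8

Answer: 2 8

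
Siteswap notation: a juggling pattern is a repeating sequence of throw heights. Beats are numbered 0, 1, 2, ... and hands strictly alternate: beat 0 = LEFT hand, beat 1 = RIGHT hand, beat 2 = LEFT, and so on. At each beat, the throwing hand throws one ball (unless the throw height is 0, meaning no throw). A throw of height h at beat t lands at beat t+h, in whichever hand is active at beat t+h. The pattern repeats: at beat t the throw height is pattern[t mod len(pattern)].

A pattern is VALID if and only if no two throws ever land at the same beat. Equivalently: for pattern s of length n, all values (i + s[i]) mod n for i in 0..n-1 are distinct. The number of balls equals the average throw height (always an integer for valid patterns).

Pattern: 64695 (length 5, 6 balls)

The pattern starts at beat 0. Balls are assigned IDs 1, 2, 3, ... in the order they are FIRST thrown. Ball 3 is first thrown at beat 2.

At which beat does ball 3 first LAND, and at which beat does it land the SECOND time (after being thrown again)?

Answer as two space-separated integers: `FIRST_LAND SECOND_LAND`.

Beat 0 (L): throw ball1 h=6 -> lands@6:L; in-air after throw: [b1@6:L]
Beat 1 (R): throw ball2 h=4 -> lands@5:R; in-air after throw: [b2@5:R b1@6:L]
Beat 2 (L): throw ball3 h=6 -> lands@8:L; in-air after throw: [b2@5:R b1@6:L b3@8:L]
Beat 3 (R): throw ball4 h=9 -> lands@12:L; in-air after throw: [b2@5:R b1@6:L b3@8:L b4@12:L]
Beat 4 (L): throw ball5 h=5 -> lands@9:R; in-air after throw: [b2@5:R b1@6:L b3@8:L b5@9:R b4@12:L]
Beat 5 (R): throw ball2 h=6 -> lands@11:R; in-air after throw: [b1@6:L b3@8:L b5@9:R b2@11:R b4@12:L]
Beat 6 (L): throw ball1 h=4 -> lands@10:L; in-air after throw: [b3@8:L b5@9:R b1@10:L b2@11:R b4@12:L]
Beat 7 (R): throw ball6 h=6 -> lands@13:R; in-air after throw: [b3@8:L b5@9:R b1@10:L b2@11:R b4@12:L b6@13:R]
Beat 8 (L): throw ball3 h=9 -> lands@17:R; in-air after throw: [b5@9:R b1@10:L b2@11:R b4@12:L b6@13:R b3@17:R]
Beat 9 (R): throw ball5 h=5 -> lands@14:L; in-air after throw: [b1@10:L b2@11:R b4@12:L b6@13:R b5@14:L b3@17:R]
Beat 10 (L): throw ball1 h=6 -> lands@16:L; in-air after throw: [b2@11:R b4@12:L b6@13:R b5@14:L b1@16:L b3@17:R]
Beat 11 (R): throw ball2 h=4 -> lands@15:R; in-air after throw: [b4@12:L b6@13:R b5@14:L b2@15:R b1@16:L b3@17:R]
Beat 12 (L): throw ball4 h=6 -> lands@18:L; in-air after throw: [b6@13:R b5@14:L b2@15:R b1@16:L b3@17:R b4@18:L]
Beat 13 (R): throw ball6 h=9 -> lands@22:L; in-air after throw: [b5@14:L b2@15:R b1@16:L b3@17:R b4@18:L b6@22:L]
Beat 14 (L): throw ball5 h=5 -> lands@19:R; in-air after throw: [b2@15:R b1@16:L b3@17:R b4@18:L b5@19:R b6@22:L]
Beat 15 (R): throw ball2 h=6 -> lands@21:R; in-air after throw: [b1@16:L b3@17:R b4@18:L b5@19:R b2@21:R b6@22:L]
Beat 16 (L): throw ball1 h=4 -> lands@20:L; in-air after throw: [b3@17:R b4@18:L b5@19:R b1@20:L b2@21:R b6@22:L]
Beat 17 (R): throw ball3 h=6 -> lands@23:R; in-air after throw: [b4@18:L b5@19:R b1@20:L b2@21:R b6@22:L b3@23:R]
Ball 3: thrown@2 h=6 -> first land @8; rethrown@8 h=9 -> second land @17

Answer: 8 17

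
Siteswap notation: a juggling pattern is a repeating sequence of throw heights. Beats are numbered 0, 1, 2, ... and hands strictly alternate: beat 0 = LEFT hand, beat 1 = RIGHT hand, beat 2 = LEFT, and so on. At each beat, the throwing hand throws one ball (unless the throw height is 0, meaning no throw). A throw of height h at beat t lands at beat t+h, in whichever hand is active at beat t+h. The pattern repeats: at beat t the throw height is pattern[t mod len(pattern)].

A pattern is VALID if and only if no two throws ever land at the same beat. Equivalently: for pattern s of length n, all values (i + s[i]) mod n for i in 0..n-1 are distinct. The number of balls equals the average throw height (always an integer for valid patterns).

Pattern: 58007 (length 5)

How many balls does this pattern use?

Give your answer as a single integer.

Pattern = [5, 8, 0, 0, 7], length n = 5
  position 0: throw height = 5, running sum = 5
  position 1: throw height = 8, running sum = 13
  position 2: throw height = 0, running sum = 13
  position 3: throw height = 0, running sum = 13
  position 4: throw height = 7, running sum = 20
Total sum = 20; balls = sum / n = 20 / 5 = 4

Answer: 4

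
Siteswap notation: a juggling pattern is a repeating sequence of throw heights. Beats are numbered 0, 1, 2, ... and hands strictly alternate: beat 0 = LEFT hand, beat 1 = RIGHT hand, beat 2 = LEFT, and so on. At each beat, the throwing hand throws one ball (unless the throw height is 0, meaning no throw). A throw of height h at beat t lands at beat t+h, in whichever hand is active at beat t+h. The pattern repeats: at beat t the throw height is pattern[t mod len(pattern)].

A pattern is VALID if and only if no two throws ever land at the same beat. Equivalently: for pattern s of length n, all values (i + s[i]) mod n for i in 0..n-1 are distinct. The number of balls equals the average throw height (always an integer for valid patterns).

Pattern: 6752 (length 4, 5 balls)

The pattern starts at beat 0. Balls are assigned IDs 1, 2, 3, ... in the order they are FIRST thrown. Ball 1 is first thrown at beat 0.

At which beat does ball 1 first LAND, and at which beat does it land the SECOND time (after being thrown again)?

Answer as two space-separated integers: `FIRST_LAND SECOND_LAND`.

Answer: 6 11

Derivation:
Beat 0 (L): throw ball1 h=6 -> lands@6:L; in-air after throw: [b1@6:L]
Beat 1 (R): throw ball2 h=7 -> lands@8:L; in-air after throw: [b1@6:L b2@8:L]
Beat 2 (L): throw ball3 h=5 -> lands@7:R; in-air after throw: [b1@6:L b3@7:R b2@8:L]
Beat 3 (R): throw ball4 h=2 -> lands@5:R; in-air after throw: [b4@5:R b1@6:L b3@7:R b2@8:L]
Beat 4 (L): throw ball5 h=6 -> lands@10:L; in-air after throw: [b4@5:R b1@6:L b3@7:R b2@8:L b5@10:L]
Beat 5 (R): throw ball4 h=7 -> lands@12:L; in-air after throw: [b1@6:L b3@7:R b2@8:L b5@10:L b4@12:L]
Beat 6 (L): throw ball1 h=5 -> lands@11:R; in-air after throw: [b3@7:R b2@8:L b5@10:L b1@11:R b4@12:L]
Beat 7 (R): throw ball3 h=2 -> lands@9:R; in-air after throw: [b2@8:L b3@9:R b5@10:L b1@11:R b4@12:L]
Beat 8 (L): throw ball2 h=6 -> lands@14:L; in-air after throw: [b3@9:R b5@10:L b1@11:R b4@12:L b2@14:L]
Beat 9 (R): throw ball3 h=7 -> lands@16:L; in-air after throw: [b5@10:L b1@11:R b4@12:L b2@14:L b3@16:L]
Beat 10 (L): throw ball5 h=5 -> lands@15:R; in-air after throw: [b1@11:R b4@12:L b2@14:L b5@15:R b3@16:L]
Beat 11 (R): throw ball1 h=2 -> lands@13:R; in-air after throw: [b4@12:L b1@13:R b2@14:L b5@15:R b3@16:L]
Ball 1: thrown@0 h=6 -> first land @6; rethrown@6 h=5 -> second land @11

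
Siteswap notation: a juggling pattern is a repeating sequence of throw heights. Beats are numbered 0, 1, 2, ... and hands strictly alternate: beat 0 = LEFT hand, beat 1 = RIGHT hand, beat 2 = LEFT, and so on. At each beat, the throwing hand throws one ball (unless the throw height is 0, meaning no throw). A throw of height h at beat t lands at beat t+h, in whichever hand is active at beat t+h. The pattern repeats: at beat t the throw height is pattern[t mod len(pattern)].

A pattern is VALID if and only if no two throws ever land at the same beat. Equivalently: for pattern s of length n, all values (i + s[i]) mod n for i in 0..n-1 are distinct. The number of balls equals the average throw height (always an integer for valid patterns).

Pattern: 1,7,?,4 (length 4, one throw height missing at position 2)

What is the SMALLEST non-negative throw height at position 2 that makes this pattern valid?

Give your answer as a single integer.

i=0: (0 + 1) mod 4 = 1
i=1: (1 + 7) mod 4 = 0
i=2: s[i]=? (unknown)
i=3: (3 + 4) mod 4 = 3
Known residues: [0, 1, 3]; need a permutation of 0..3, so missing residue r = 2
Need (2 + s) mod 4 = 2; smallest s = (2 - 2) mod 4 = 0

Answer: 0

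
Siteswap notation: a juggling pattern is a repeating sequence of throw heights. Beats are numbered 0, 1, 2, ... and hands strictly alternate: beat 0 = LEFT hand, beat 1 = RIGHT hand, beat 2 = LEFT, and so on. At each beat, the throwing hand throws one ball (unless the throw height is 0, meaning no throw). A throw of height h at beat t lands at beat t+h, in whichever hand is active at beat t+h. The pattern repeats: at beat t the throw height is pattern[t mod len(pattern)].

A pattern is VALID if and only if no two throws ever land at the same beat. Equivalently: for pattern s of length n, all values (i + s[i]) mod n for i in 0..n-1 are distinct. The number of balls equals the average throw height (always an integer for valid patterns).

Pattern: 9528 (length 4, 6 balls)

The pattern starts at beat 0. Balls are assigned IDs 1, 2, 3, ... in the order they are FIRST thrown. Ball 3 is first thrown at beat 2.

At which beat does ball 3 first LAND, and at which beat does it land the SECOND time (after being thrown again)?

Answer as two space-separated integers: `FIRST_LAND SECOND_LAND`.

Beat 0 (L): throw ball1 h=9 -> lands@9:R; in-air after throw: [b1@9:R]
Beat 1 (R): throw ball2 h=5 -> lands@6:L; in-air after throw: [b2@6:L b1@9:R]
Beat 2 (L): throw ball3 h=2 -> lands@4:L; in-air after throw: [b3@4:L b2@6:L b1@9:R]
Beat 3 (R): throw ball4 h=8 -> lands@11:R; in-air after throw: [b3@4:L b2@6:L b1@9:R b4@11:R]
Beat 4 (L): throw ball3 h=9 -> lands@13:R; in-air after throw: [b2@6:L b1@9:R b4@11:R b3@13:R]
Beat 5 (R): throw ball5 h=5 -> lands@10:L; in-air after throw: [b2@6:L b1@9:R b5@10:L b4@11:R b3@13:R]
Beat 6 (L): throw ball2 h=2 -> lands@8:L; in-air after throw: [b2@8:L b1@9:R b5@10:L b4@11:R b3@13:R]
Beat 7 (R): throw ball6 h=8 -> lands@15:R; in-air after throw: [b2@8:L b1@9:R b5@10:L b4@11:R b3@13:R b6@15:R]
Beat 8 (L): throw ball2 h=9 -> lands@17:R; in-air after throw: [b1@9:R b5@10:L b4@11:R b3@13:R b6@15:R b2@17:R]
Beat 9 (R): throw ball1 h=5 -> lands@14:L; in-air after throw: [b5@10:L b4@11:R b3@13:R b1@14:L b6@15:R b2@17:R]
Beat 10 (L): throw ball5 h=2 -> lands@12:L; in-air after throw: [b4@11:R b5@12:L b3@13:R b1@14:L b6@15:R b2@17:R]
Beat 11 (R): throw ball4 h=8 -> lands@19:R; in-air after throw: [b5@12:L b3@13:R b1@14:L b6@15:R b2@17:R b4@19:R]
Beat 12 (L): throw ball5 h=9 -> lands@21:R; in-air after throw: [b3@13:R b1@14:L b6@15:R b2@17:R b4@19:R b5@21:R]
Beat 13 (R): throw ball3 h=5 -> lands@18:L; in-air after throw: [b1@14:L b6@15:R b2@17:R b3@18:L b4@19:R b5@21:R]
Ball 3: thrown@2 h=2 -> first land @4; rethrown@4 h=9 -> second land @13

Answer: 4 13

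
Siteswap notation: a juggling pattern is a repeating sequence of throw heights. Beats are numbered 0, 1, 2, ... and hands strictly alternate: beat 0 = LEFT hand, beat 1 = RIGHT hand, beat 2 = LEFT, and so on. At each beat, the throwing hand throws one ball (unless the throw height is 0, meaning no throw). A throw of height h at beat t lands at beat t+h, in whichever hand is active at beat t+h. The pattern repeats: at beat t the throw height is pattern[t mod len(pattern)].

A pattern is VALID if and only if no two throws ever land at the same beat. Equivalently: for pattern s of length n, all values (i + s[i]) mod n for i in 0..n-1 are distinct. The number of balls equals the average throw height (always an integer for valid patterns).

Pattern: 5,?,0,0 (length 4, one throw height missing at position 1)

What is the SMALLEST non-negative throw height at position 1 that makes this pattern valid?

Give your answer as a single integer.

Answer: 3

Derivation:
i=0: (0 + 5) mod 4 = 1
i=1: s[i]=? (unknown)
i=2: (2 + 0) mod 4 = 2
i=3: (3 + 0) mod 4 = 3
Known residues: [1, 2, 3]; need a permutation of 0..3, so missing residue r = 0
Need (1 + s) mod 4 = 0; smallest s = (0 - 1) mod 4 = 3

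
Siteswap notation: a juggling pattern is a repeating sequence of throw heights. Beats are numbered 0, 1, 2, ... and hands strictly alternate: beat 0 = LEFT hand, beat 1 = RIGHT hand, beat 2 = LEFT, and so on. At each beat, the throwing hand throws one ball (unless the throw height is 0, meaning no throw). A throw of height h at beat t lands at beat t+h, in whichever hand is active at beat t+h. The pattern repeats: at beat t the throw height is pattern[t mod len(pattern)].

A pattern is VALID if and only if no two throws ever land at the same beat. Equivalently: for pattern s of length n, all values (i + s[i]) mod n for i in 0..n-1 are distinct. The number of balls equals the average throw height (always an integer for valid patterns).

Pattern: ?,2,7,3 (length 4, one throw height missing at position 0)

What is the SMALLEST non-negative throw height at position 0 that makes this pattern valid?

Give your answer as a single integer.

Answer: 0

Derivation:
i=0: s[i]=? (unknown)
i=1: (1 + 2) mod 4 = 3
i=2: (2 + 7) mod 4 = 1
i=3: (3 + 3) mod 4 = 2
Known residues: [1, 2, 3]; need a permutation of 0..3, so missing residue r = 0
Need (0 + s) mod 4 = 0; smallest s = (0 - 0) mod 4 = 0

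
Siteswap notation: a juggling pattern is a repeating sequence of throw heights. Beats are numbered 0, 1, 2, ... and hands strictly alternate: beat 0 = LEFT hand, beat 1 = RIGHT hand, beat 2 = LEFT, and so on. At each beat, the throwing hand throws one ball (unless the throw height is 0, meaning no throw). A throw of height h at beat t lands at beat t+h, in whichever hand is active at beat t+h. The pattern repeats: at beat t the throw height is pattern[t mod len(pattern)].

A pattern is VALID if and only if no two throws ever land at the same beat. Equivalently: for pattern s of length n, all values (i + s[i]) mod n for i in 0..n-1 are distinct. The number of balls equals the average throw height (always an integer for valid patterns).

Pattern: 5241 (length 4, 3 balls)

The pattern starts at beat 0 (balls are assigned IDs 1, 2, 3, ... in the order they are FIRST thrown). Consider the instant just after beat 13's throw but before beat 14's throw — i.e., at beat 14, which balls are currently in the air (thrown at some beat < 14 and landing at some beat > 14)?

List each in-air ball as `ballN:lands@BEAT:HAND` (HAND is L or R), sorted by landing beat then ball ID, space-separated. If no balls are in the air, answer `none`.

Answer: ball1:lands@15:R ball2:lands@17:R

Derivation:
Beat 0 (L): throw ball1 h=5 -> lands@5:R; in-air after throw: [b1@5:R]
Beat 1 (R): throw ball2 h=2 -> lands@3:R; in-air after throw: [b2@3:R b1@5:R]
Beat 2 (L): throw ball3 h=4 -> lands@6:L; in-air after throw: [b2@3:R b1@5:R b3@6:L]
Beat 3 (R): throw ball2 h=1 -> lands@4:L; in-air after throw: [b2@4:L b1@5:R b3@6:L]
Beat 4 (L): throw ball2 h=5 -> lands@9:R; in-air after throw: [b1@5:R b3@6:L b2@9:R]
Beat 5 (R): throw ball1 h=2 -> lands@7:R; in-air after throw: [b3@6:L b1@7:R b2@9:R]
Beat 6 (L): throw ball3 h=4 -> lands@10:L; in-air after throw: [b1@7:R b2@9:R b3@10:L]
Beat 7 (R): throw ball1 h=1 -> lands@8:L; in-air after throw: [b1@8:L b2@9:R b3@10:L]
Beat 8 (L): throw ball1 h=5 -> lands@13:R; in-air after throw: [b2@9:R b3@10:L b1@13:R]
Beat 9 (R): throw ball2 h=2 -> lands@11:R; in-air after throw: [b3@10:L b2@11:R b1@13:R]
Beat 10 (L): throw ball3 h=4 -> lands@14:L; in-air after throw: [b2@11:R b1@13:R b3@14:L]
Beat 11 (R): throw ball2 h=1 -> lands@12:L; in-air after throw: [b2@12:L b1@13:R b3@14:L]
Beat 12 (L): throw ball2 h=5 -> lands@17:R; in-air after throw: [b1@13:R b3@14:L b2@17:R]
Beat 13 (R): throw ball1 h=2 -> lands@15:R; in-air after throw: [b3@14:L b1@15:R b2@17:R]
Beat 14 (L): throw ball3 h=4 -> lands@18:L; in-air after throw: [b1@15:R b2@17:R b3@18:L]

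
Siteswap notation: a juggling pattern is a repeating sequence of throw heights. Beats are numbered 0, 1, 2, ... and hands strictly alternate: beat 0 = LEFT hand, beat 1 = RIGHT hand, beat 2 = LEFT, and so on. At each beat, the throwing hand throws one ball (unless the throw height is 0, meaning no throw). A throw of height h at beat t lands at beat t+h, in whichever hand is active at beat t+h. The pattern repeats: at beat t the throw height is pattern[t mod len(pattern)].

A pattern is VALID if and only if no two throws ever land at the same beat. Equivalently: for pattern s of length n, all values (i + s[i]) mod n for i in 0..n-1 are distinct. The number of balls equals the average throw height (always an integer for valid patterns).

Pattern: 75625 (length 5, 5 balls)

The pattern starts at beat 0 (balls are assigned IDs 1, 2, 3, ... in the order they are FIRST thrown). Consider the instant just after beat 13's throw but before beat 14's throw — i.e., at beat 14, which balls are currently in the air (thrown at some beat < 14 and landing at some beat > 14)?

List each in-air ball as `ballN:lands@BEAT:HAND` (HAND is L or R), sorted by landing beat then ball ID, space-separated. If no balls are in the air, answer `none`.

Answer: ball1:lands@15:R ball2:lands@16:L ball3:lands@17:R ball4:lands@18:L

Derivation:
Beat 0 (L): throw ball1 h=7 -> lands@7:R; in-air after throw: [b1@7:R]
Beat 1 (R): throw ball2 h=5 -> lands@6:L; in-air after throw: [b2@6:L b1@7:R]
Beat 2 (L): throw ball3 h=6 -> lands@8:L; in-air after throw: [b2@6:L b1@7:R b3@8:L]
Beat 3 (R): throw ball4 h=2 -> lands@5:R; in-air after throw: [b4@5:R b2@6:L b1@7:R b3@8:L]
Beat 4 (L): throw ball5 h=5 -> lands@9:R; in-air after throw: [b4@5:R b2@6:L b1@7:R b3@8:L b5@9:R]
Beat 5 (R): throw ball4 h=7 -> lands@12:L; in-air after throw: [b2@6:L b1@7:R b3@8:L b5@9:R b4@12:L]
Beat 6 (L): throw ball2 h=5 -> lands@11:R; in-air after throw: [b1@7:R b3@8:L b5@9:R b2@11:R b4@12:L]
Beat 7 (R): throw ball1 h=6 -> lands@13:R; in-air after throw: [b3@8:L b5@9:R b2@11:R b4@12:L b1@13:R]
Beat 8 (L): throw ball3 h=2 -> lands@10:L; in-air after throw: [b5@9:R b3@10:L b2@11:R b4@12:L b1@13:R]
Beat 9 (R): throw ball5 h=5 -> lands@14:L; in-air after throw: [b3@10:L b2@11:R b4@12:L b1@13:R b5@14:L]
Beat 10 (L): throw ball3 h=7 -> lands@17:R; in-air after throw: [b2@11:R b4@12:L b1@13:R b5@14:L b3@17:R]
Beat 11 (R): throw ball2 h=5 -> lands@16:L; in-air after throw: [b4@12:L b1@13:R b5@14:L b2@16:L b3@17:R]
Beat 12 (L): throw ball4 h=6 -> lands@18:L; in-air after throw: [b1@13:R b5@14:L b2@16:L b3@17:R b4@18:L]
Beat 13 (R): throw ball1 h=2 -> lands@15:R; in-air after throw: [b5@14:L b1@15:R b2@16:L b3@17:R b4@18:L]
Beat 14 (L): throw ball5 h=5 -> lands@19:R; in-air after throw: [b1@15:R b2@16:L b3@17:R b4@18:L b5@19:R]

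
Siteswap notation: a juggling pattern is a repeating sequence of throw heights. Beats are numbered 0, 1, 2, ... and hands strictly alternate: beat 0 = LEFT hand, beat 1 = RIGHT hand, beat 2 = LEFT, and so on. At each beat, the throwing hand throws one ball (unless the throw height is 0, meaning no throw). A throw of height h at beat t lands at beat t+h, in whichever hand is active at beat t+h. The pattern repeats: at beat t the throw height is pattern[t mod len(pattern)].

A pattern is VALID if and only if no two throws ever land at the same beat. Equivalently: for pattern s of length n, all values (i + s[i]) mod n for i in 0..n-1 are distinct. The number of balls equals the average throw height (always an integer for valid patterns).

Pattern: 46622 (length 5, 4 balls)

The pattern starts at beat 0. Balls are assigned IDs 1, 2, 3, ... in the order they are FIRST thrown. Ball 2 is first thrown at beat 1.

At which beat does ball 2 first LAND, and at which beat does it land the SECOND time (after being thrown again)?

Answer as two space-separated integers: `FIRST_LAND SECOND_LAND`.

Answer: 7 13

Derivation:
Beat 0 (L): throw ball1 h=4 -> lands@4:L; in-air after throw: [b1@4:L]
Beat 1 (R): throw ball2 h=6 -> lands@7:R; in-air after throw: [b1@4:L b2@7:R]
Beat 2 (L): throw ball3 h=6 -> lands@8:L; in-air after throw: [b1@4:L b2@7:R b3@8:L]
Beat 3 (R): throw ball4 h=2 -> lands@5:R; in-air after throw: [b1@4:L b4@5:R b2@7:R b3@8:L]
Beat 4 (L): throw ball1 h=2 -> lands@6:L; in-air after throw: [b4@5:R b1@6:L b2@7:R b3@8:L]
Beat 5 (R): throw ball4 h=4 -> lands@9:R; in-air after throw: [b1@6:L b2@7:R b3@8:L b4@9:R]
Beat 6 (L): throw ball1 h=6 -> lands@12:L; in-air after throw: [b2@7:R b3@8:L b4@9:R b1@12:L]
Beat 7 (R): throw ball2 h=6 -> lands@13:R; in-air after throw: [b3@8:L b4@9:R b1@12:L b2@13:R]
Beat 8 (L): throw ball3 h=2 -> lands@10:L; in-air after throw: [b4@9:R b3@10:L b1@12:L b2@13:R]
Beat 9 (R): throw ball4 h=2 -> lands@11:R; in-air after throw: [b3@10:L b4@11:R b1@12:L b2@13:R]
Beat 10 (L): throw ball3 h=4 -> lands@14:L; in-air after throw: [b4@11:R b1@12:L b2@13:R b3@14:L]
Beat 11 (R): throw ball4 h=6 -> lands@17:R; in-air after throw: [b1@12:L b2@13:R b3@14:L b4@17:R]
Beat 12 (L): throw ball1 h=6 -> lands@18:L; in-air after throw: [b2@13:R b3@14:L b4@17:R b1@18:L]
Beat 13 (R): throw ball2 h=2 -> lands@15:R; in-air after throw: [b3@14:L b2@15:R b4@17:R b1@18:L]
Ball 2: thrown@1 h=6 -> first land @7; rethrown@7 h=6 -> second land @13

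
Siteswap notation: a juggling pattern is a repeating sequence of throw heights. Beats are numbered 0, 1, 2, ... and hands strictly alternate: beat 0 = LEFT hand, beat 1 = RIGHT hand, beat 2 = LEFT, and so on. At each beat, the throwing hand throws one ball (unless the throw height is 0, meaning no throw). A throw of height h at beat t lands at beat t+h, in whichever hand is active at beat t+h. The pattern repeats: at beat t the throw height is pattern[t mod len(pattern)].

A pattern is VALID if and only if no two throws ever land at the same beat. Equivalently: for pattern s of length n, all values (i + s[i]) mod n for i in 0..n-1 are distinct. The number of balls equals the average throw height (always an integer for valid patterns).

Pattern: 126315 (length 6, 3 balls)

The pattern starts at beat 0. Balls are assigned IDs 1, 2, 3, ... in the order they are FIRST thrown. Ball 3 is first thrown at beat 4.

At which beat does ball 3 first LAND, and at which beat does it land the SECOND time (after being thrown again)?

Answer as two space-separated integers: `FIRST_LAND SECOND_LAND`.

Beat 0 (L): throw ball1 h=1 -> lands@1:R; in-air after throw: [b1@1:R]
Beat 1 (R): throw ball1 h=2 -> lands@3:R; in-air after throw: [b1@3:R]
Beat 2 (L): throw ball2 h=6 -> lands@8:L; in-air after throw: [b1@3:R b2@8:L]
Beat 3 (R): throw ball1 h=3 -> lands@6:L; in-air after throw: [b1@6:L b2@8:L]
Beat 4 (L): throw ball3 h=1 -> lands@5:R; in-air after throw: [b3@5:R b1@6:L b2@8:L]
Beat 5 (R): throw ball3 h=5 -> lands@10:L; in-air after throw: [b1@6:L b2@8:L b3@10:L]
Beat 6 (L): throw ball1 h=1 -> lands@7:R; in-air after throw: [b1@7:R b2@8:L b3@10:L]
Beat 7 (R): throw ball1 h=2 -> lands@9:R; in-air after throw: [b2@8:L b1@9:R b3@10:L]
Beat 8 (L): throw ball2 h=6 -> lands@14:L; in-air after throw: [b1@9:R b3@10:L b2@14:L]
Beat 9 (R): throw ball1 h=3 -> lands@12:L; in-air after throw: [b3@10:L b1@12:L b2@14:L]
Beat 10 (L): throw ball3 h=1 -> lands@11:R; in-air after throw: [b3@11:R b1@12:L b2@14:L]
Ball 3: thrown@4 h=1 -> first land @5; rethrown@5 h=5 -> second land @10

Answer: 5 10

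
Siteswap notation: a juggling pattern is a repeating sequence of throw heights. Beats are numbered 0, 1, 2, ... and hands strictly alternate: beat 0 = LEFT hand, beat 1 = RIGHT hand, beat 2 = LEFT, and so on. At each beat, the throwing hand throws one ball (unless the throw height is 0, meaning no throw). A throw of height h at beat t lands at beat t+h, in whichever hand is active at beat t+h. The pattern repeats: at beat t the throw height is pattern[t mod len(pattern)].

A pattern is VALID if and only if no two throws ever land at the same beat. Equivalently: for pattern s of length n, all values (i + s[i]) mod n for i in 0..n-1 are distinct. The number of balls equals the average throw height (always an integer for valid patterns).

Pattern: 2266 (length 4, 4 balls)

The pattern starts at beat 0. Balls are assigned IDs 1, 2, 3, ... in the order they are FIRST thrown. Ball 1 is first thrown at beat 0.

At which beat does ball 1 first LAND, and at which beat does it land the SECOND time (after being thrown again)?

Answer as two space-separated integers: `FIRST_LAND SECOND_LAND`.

Answer: 2 8

Derivation:
Beat 0 (L): throw ball1 h=2 -> lands@2:L; in-air after throw: [b1@2:L]
Beat 1 (R): throw ball2 h=2 -> lands@3:R; in-air after throw: [b1@2:L b2@3:R]
Beat 2 (L): throw ball1 h=6 -> lands@8:L; in-air after throw: [b2@3:R b1@8:L]
Beat 3 (R): throw ball2 h=6 -> lands@9:R; in-air after throw: [b1@8:L b2@9:R]
Beat 4 (L): throw ball3 h=2 -> lands@6:L; in-air after throw: [b3@6:L b1@8:L b2@9:R]
Beat 5 (R): throw ball4 h=2 -> lands@7:R; in-air after throw: [b3@6:L b4@7:R b1@8:L b2@9:R]
Beat 6 (L): throw ball3 h=6 -> lands@12:L; in-air after throw: [b4@7:R b1@8:L b2@9:R b3@12:L]
Beat 7 (R): throw ball4 h=6 -> lands@13:R; in-air after throw: [b1@8:L b2@9:R b3@12:L b4@13:R]
Beat 8 (L): throw ball1 h=2 -> lands@10:L; in-air after throw: [b2@9:R b1@10:L b3@12:L b4@13:R]
Ball 1: thrown@0 h=2 -> first land @2; rethrown@2 h=6 -> second land @8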